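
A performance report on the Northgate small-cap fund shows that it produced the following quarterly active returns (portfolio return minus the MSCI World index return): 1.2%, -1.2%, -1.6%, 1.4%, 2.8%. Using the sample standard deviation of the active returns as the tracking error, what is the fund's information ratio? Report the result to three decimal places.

0.279

r̄ = (1.2 − 1.2 − 1.6 + 1.4 + 2.8) / 5 = 0.5200%
Σ(r − r̄)² = 13.8880; sample σ = √(13.8880/4) = 1.8633%
IR = r̄ / tracking error = 0.5200 / 1.8633 = 0.2791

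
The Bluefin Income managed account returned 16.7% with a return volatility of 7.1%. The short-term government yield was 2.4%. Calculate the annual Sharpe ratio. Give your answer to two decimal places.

2.01

Sharpe = (Rp − Rf) / σp = (16.7% − 2.4%) / 7.1% = 14.30% / 7.1% = 2.0141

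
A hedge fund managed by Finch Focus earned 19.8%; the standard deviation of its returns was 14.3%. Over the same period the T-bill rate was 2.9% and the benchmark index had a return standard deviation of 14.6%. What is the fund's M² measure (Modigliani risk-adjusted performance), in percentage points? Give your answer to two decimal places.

Sharpe = (Rp − Rf) / σp = (19.8% − 2.9%) / 14.3% = 1.1818
M² = Rf + Sharpe × σm = 2.9% + 1.1818 × 14.6% = 20.1543%

20.15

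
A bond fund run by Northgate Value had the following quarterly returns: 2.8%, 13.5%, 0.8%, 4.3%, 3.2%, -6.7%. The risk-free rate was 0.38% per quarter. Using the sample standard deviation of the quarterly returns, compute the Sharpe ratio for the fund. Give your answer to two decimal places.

0.40

r̄ = (2.8 + 13.5 + 0.8 + 4.3 + 3.2 − 6.7) / 6 = 17.90 / 6 = 2.9833%
Σ(r − r̄)² = (2.8 − 2.9833)² + (13.5 − 2.9833)² + (0.8 − 2.9833)² + … = 210.9483
sample σ = √(210.9483 / 5) = √42.1897 = 6.4954%
Sharpe = (r̄ − rf) / σ = (2.9833 − 0.38) / 6.4954 = 2.6033 / 6.4954 = 0.4008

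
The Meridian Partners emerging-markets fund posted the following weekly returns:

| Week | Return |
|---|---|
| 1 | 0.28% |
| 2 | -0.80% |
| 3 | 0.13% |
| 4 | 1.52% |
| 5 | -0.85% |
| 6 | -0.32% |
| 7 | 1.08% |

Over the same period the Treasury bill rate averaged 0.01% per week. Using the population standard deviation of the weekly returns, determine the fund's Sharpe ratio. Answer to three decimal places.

μ = (0.28 − 0.8 + 0.13 + 1.52 − 0.85 − 0.32 + 1.08) / 7 = 1.040 / 7 = 0.1486%
Population std dev = √[4.8825 / 7] = 0.8352%
Sharpe = (μ − rf) / σ = (0.1486 − 0.01) / 0.8352 = 0.1386 / 0.8352 = 0.1659

0.166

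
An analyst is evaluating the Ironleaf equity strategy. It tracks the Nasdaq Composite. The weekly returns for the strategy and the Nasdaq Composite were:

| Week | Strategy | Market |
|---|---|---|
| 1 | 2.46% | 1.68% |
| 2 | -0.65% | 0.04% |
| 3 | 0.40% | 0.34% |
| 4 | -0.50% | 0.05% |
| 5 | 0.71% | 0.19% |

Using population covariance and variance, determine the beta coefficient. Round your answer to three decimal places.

1.687

r̄p = 0.4840%,  r̄m = 0.4600%
Cov = Σ(rp − r̄p)(rm − r̄m) / 5 = 0.6479
Var(rm) = Σ(rm − r̄m)² / 5 = 0.3840
β = Cov / Var = 0.6479 / 0.3840 = 1.6872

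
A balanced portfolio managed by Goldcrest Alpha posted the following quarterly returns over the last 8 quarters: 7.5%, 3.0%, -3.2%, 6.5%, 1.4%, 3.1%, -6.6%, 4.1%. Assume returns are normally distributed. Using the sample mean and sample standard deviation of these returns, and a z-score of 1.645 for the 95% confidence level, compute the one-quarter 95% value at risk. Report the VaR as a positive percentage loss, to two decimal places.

5.85

Mean return μ = 15.80 / 8 = 1.9750%
Sample std dev = √[158.4750 / 7] = 4.7581%
VaR = −(μ − z·σ) = −(1.9750 − 1.645 × 4.7581) = −(-5.8521) = 5.8521%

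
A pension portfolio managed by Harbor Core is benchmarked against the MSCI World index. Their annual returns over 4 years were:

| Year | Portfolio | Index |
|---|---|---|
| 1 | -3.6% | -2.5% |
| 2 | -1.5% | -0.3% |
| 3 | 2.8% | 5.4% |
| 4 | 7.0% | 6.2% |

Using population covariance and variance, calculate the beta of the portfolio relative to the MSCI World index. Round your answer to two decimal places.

1.06

r̄p = 1.1750%,  r̄m = 2.2000%
Cov = Σ(rp − r̄p)(rm − r̄m) / 4 = 14.4075
Var(rm) = Σ(rm − r̄m)² / 4 = 13.6450
β = Cov / Var = 14.4075 / 13.6450 = 1.0559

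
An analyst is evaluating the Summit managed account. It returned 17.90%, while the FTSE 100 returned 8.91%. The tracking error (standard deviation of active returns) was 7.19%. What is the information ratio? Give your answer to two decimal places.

IR = (Rp − Rb) / TE = (17.90% − 8.91%) / 7.19% = 8.99% / 7.19% = 1.2503

1.25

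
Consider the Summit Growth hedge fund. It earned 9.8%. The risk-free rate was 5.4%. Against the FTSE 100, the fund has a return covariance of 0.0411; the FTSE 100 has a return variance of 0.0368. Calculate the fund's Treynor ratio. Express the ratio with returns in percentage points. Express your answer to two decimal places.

β = Cov / Var = 0.0411 / 0.0368 = 1.1168
Treynor = (Rp − Rf) / β = (9.8% − 5.4%) / 1.1168 = 4.40 / 1.1168 = 3.9398

3.94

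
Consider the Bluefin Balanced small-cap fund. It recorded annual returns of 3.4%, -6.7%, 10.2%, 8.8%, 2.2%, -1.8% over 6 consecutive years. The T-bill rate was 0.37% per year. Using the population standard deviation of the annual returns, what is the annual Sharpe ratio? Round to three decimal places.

μ = (3.4 − 6.7 + 10.2 + 8.8 + 2.2 − 1.8) / 6 = 16.10 / 6 = 2.6833%
Σ(r − μ)² = (3.4 − 2.6833)² + (-6.7 − 2.6833)² + (10.2 − 2.6833)² + … = 202.8083
σ = √[202.8083 / 6] = 5.8139%
Sharpe = (μ − rf) / σ = (2.6833 − 0.37) / 5.8139 = 2.3133 / 5.8139 = 0.3979

0.398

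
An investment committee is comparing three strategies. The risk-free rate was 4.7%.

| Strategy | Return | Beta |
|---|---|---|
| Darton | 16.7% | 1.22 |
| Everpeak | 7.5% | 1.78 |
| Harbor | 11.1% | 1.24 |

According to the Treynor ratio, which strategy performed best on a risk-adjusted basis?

Darton: Treynor = (16.7% − 4.7%) / 1.22 = 9.836
Everpeak: Treynor = (7.5% − 4.7%) / 1.78 = 1.573
Harbor: Treynor = (11.1% − 4.7%) / 1.24 = 5.161
Highest: Darton (9.836).

Darton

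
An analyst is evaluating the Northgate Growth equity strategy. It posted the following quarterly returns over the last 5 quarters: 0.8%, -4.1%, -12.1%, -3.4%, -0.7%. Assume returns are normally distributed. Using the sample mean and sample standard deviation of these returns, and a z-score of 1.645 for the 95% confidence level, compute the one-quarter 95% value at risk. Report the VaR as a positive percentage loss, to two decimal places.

μ = (0.8 − 4.1 − 12.1 − 3.4 − 0.7) / 5 = -3.9000%
Σ(r − μ)² = 99.8600; sample σ = √(99.8600/4) = 4.9965%
VaR = −(μ − z·σ) = −(-3.9000 − 1.645 × 4.9965) = −(-12.1192) = 12.1192%

12.12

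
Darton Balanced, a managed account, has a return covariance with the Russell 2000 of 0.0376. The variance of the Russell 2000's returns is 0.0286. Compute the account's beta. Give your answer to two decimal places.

1.31

β = Cov(Rp, Rm) / Var(Rm) = 0.0376 / 0.0286 = 1.3147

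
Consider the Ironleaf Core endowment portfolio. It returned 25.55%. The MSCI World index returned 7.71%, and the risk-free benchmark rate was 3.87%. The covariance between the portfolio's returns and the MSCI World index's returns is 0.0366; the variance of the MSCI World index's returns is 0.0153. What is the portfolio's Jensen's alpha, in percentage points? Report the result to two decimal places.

β = Cov / Var = 0.0366 / 0.0153 = 2.3922
E[R] = Rf + β(Rm − Rf) = 3.87% + 2.3922 × (7.71% − 3.87%) = 13.0560%
α = Rp − E[R] = 25.55% − 13.0560% = 12.4940

12.49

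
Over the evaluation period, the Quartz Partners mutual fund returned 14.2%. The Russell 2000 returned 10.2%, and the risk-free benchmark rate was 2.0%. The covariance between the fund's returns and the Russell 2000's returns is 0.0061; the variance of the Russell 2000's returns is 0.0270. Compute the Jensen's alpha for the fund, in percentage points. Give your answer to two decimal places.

β = Cov / Var = 0.0061 / 0.0270 = 0.2259
E[R] = Rf + β(Rm − Rf) = 2.0% + 0.2259 × (10.2% − 2.0%) = 3.8524%
α = Rp − E[R] = 14.2% − 3.8524% = 10.3476

10.35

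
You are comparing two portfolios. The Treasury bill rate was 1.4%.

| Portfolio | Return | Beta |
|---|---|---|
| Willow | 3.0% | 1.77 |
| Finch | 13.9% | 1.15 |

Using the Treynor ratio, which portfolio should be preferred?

Finch

Willow: Treynor = (3.0% − 1.4%) / 1.77 = 0.904
Finch: Treynor = (13.9% − 1.4%) / 1.15 = 10.870
Highest: Finch (10.870).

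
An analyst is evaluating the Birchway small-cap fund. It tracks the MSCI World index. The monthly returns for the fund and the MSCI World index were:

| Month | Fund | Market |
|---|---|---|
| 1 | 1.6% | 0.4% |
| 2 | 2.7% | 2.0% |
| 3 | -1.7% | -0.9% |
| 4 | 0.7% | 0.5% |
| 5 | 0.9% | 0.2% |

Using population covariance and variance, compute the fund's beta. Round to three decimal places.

r̄p = 0.8400%,  r̄m = 0.4400%
Cov = Σ(rp − r̄p)(rm − r̄m) / 5 = 1.2504
Var(rm) = Σ(rm − r̄m)² / 5 = 0.8584
β = Cov / Var = 1.2504 / 0.8584 = 1.4567

1.457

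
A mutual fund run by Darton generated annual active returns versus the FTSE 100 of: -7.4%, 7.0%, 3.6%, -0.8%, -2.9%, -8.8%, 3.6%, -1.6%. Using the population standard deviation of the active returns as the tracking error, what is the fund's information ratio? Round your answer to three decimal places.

Mean return r̄ = -7.30 / 8 = -0.9125%
Σ(r − r̄)² = (-7.4 − (-0.9125))² + (7 − (-0.9125))² + (3.6 − (-0.9125))² + … = 212.0688
σ = √[212.0688 / 8] = 5.1487%
IR = r̄ / tracking error = -0.9125 / 5.1487 = -0.1772

-0.177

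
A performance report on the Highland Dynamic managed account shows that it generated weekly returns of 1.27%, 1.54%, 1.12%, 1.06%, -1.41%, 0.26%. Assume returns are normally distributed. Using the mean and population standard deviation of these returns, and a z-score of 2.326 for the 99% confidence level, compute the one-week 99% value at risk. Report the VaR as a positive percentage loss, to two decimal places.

Mean return r̄ = 3.840 / 6 = 0.6400%
Σ(r − r̄)² = (1.27 − 0.6400)² + (1.54 − 0.6400)² + … = 5.9606
σ = √[5.9606 / 6] = 0.9967%
VaR = −(r̄ − z·σ) = −(0.6400 − 2.326 × 0.9967) = −(-1.6783) = 1.6783%

1.68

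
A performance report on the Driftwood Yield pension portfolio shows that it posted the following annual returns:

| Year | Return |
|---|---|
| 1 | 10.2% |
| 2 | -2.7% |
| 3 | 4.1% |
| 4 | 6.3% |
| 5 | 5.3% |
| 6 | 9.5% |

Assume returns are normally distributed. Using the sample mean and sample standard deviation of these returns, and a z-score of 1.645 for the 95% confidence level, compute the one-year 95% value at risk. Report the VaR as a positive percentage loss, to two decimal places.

2.19

r̄ = (10.2 − 2.7 + 4.1 + 6.3 + 5.3 + 9.5) / 6 = 32.70 / 6 = 5.4500%
Σ(r − r̄)² = 107.9550; sample σ = √(107.9550/5) = 4.6466%
VaR = −(r̄ − z·σ) = −(5.4500 − 1.645 × 4.6466) = −(-2.1937) = 2.1937%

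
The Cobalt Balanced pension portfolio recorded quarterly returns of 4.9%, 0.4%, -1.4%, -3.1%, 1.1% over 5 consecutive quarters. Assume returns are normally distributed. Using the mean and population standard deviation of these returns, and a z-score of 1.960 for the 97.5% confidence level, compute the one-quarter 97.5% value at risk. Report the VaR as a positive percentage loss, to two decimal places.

4.90

r̄ = (4.9 + 0.4 − 1.4 − 3.1 + 1.1) / 5 = 1.90 / 5 = 0.3800%
Population std dev = √[36.2280 / 5] = 2.6918%
VaR = −(r̄ − z·σ) = −(0.3800 − 1.960 × 2.6918) = −(-4.8959) = 4.8959%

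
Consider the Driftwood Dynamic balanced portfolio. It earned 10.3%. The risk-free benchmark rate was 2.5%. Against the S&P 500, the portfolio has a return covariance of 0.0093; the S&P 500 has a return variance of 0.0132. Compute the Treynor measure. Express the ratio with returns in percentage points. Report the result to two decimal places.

11.07

β = Cov / Var = 0.0093 / 0.0132 = 0.7045
Treynor = (Rp − Rf) / β = (10.3% − 2.5%) / 0.7045 = 7.80 / 0.7045 = 11.0717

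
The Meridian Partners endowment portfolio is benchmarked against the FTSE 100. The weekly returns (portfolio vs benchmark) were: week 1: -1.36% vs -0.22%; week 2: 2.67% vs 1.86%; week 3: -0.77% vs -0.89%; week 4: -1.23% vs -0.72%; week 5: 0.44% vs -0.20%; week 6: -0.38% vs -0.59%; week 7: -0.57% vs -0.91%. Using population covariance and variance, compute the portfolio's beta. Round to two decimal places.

1.28

r̄p = -0.1714%,  r̄m = -0.2386%
Cov = Σ(rp − r̄p)(rm − r̄m) / 7 = 1.0293
Var(rm) = Σ(rm − r̄m)² / 7 = 0.8052
β = Cov / Var = 1.0293 / 0.8052 = 1.2783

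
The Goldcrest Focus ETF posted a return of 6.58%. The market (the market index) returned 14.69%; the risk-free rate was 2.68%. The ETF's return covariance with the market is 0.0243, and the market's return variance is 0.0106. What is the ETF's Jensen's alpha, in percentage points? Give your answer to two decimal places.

-23.63

β = Cov / Var = 0.0243 / 0.0106 = 2.2925
E[R] = Rf + β(Rm − Rf) = 2.68% + 2.2925 × (14.69% − 2.68%) = 30.2129%
α = Rp − E[R] = 6.58% − 30.2129% = -23.6329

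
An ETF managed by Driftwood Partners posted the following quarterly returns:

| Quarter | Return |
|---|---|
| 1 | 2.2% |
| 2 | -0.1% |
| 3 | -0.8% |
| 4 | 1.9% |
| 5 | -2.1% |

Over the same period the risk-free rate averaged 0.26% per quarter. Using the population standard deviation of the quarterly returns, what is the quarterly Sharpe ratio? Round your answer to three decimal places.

-0.025

Mean return μ = 1.10 / 5 = 0.2200%
Σ(r − μ)² = 13.2680; population σ = √(13.2680/5) = 1.6290%
Sharpe = (μ − rf) / σ = (0.2200 − 0.26) / 1.6290 = -0.0400 / 1.6290 = -0.0246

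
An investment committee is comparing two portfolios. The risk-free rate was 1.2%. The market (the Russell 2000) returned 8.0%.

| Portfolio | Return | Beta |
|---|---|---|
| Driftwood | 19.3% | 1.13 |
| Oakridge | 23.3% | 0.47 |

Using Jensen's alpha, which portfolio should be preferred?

Oakridge

Driftwood: α = 19.3% − [1.2% + 1.13 × (8.0% − 1.2%)] = 10.416
Oakridge: α = 23.3% − [1.2% + 0.47 × (8.0% − 1.2%)] = 18.904
Highest: Oakridge (18.904).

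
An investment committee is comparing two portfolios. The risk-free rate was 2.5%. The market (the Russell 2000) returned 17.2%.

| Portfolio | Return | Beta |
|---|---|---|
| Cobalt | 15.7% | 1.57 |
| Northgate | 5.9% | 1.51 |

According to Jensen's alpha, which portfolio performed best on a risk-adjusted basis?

Cobalt

Cobalt: α = 15.7% − [2.5% + 1.57 × (17.2% − 2.5%)] = -9.879
Northgate: α = 5.9% − [2.5% + 1.51 × (17.2% − 2.5%)] = -18.797
Highest: Cobalt (-9.879).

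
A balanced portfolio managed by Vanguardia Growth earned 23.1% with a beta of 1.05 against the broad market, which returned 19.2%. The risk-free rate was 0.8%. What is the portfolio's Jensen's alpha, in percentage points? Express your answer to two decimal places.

2.98

CAPM expected return = Rf + β(Rm − Rf) = 0.8% + 1.05 × (19.2% − 0.8%) = 0.8 + 1.05 × 18.40 = 20.1200%
Jensen's α = Rp − E[R] = 23.1% − 20.1200% = 2.9800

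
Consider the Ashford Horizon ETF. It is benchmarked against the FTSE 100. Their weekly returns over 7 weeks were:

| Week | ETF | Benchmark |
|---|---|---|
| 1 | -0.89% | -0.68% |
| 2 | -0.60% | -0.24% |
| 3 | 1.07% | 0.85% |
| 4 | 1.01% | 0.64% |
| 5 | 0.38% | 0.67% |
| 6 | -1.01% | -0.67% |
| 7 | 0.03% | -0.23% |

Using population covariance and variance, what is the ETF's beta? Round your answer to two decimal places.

r̄p = -0.0014%,  r̄m = 0.0486%
Cov = Σ(rp − r̄p)(rm − r̄m) / 7 = 0.4614
Var(rm) = Σ(rm − r̄m)² / 7 = 0.3695
β = Cov / Var = 0.4614 / 0.3695 = 1.2487

1.25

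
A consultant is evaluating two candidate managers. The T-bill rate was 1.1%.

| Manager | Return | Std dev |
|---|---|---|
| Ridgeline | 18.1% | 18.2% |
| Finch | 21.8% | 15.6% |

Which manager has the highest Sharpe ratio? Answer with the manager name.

Finch

Ridgeline: Sharpe ratio = (18.1% − 1.1%) / 18.2% = 0.934
Finch: Sharpe ratio = (21.8% − 1.1%) / 15.6% = 1.327
Highest: Finch (1.327).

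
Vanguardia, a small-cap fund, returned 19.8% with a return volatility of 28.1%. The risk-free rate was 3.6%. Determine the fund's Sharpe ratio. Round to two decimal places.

0.58

Sharpe = (Rp − Rf) / σp = (19.8% − 3.6%) / 28.1% = 16.20% / 28.1% = 0.5765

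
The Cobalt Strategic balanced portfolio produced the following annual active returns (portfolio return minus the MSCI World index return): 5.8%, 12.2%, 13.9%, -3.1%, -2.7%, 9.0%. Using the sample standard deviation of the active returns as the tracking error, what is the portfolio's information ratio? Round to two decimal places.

μ = (5.8 + 12.2 + 13.9 − 3.1 − 2.7 + 9) / 6 = 35.10 / 6 = 5.8500%
Σ(r − μ)² = 268.2550; sample σ = √(268.2550/5) = 7.3247%
IR = μ / tracking error = 5.8500 / 7.3247 = 0.7987

0.80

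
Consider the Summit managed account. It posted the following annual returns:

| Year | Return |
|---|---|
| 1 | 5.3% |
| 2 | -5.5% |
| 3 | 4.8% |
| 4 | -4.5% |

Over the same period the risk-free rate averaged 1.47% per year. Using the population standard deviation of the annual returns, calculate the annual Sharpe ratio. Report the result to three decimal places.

r̄ = (5.3 − 5.5 + 4.8 − 4.5) / 4 = 0.10 / 4 = 0.0250%
Σ(r − r̄)² = (5.3 − 0.0250)² + (-5.5 − 0.0250)² + … = 101.6275
σ = √[101.6275 / 4] = 5.0405%
Sharpe = (r̄ − rf) / σ = (0.0250 − 1.47) / 5.0405 = -1.4450 / 5.0405 = -0.2867

-0.287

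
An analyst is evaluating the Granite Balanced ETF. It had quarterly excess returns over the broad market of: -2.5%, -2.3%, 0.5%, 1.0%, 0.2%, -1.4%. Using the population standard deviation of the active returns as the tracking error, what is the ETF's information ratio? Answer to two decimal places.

-0.54

r̄ = (-2.5 − 2.3 + 0.5 + 1 + 0.2 − 1.4) / 6 = -0.7500%
Population std dev = √[11.4150 / 6] = 1.3793%
IR = r̄ / tracking error = -0.7500 / 1.3793 = -0.5438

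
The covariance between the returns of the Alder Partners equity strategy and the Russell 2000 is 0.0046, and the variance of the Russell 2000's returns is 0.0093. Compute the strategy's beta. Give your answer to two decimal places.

β = Cov(Rp, Rm) / Var(Rm) = 0.0046 / 0.0093 = 0.4946

0.49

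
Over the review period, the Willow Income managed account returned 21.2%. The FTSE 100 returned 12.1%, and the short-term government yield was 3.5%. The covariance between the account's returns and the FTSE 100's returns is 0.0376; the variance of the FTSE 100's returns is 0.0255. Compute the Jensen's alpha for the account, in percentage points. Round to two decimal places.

β = Cov / Var = 0.0376 / 0.0255 = 1.4745
E[R] = Rf + β(Rm − Rf) = 3.5% + 1.4745 × (12.1% − 3.5%) = 16.1807%
α = Rp − E[R] = 21.2% − 16.1807% = 5.0193

5.02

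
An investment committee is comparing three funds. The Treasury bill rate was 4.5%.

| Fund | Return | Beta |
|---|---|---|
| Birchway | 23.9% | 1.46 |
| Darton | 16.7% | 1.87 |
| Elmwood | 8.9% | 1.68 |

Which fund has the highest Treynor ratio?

Birchway: Treynor = (23.9% − 4.5%) / 1.46 = 13.288
Darton: Treynor = (16.7% − 4.5%) / 1.87 = 6.524
Elmwood: Treynor = (8.9% − 4.5%) / 1.68 = 2.619
Highest: Birchway (13.288).

Birchway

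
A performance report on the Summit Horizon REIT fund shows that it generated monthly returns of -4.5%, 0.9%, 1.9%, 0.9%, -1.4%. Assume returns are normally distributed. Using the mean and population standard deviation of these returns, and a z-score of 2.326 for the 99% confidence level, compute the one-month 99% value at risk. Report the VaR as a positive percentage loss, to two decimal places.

5.79

Mean return r̄ = -2.20 / 5 = -0.4400%
Σ(r − r̄)² = 26.4720; population σ = √(26.4720/5) = 2.3010%
VaR = −(r̄ − z·σ) = −(-0.4400 − 2.326 × 2.3010) = −(-5.7921) = 5.7921%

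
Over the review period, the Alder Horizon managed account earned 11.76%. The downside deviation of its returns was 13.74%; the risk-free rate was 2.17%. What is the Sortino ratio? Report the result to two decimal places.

0.70

Sortino = (Rp − Rf) / σd = (11.76% − 2.17%) / 13.74% = 9.59% / 13.74% = 0.6980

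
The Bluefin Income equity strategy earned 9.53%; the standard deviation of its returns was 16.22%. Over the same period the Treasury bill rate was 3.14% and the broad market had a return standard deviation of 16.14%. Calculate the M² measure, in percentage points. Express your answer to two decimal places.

9.50

Sharpe = (Rp − Rf) / σp = (9.53% − 3.14%) / 16.22% = 0.3940
M² = Rf + Sharpe × σm = 3.14% + 0.3940 × 16.14% = 9.4992%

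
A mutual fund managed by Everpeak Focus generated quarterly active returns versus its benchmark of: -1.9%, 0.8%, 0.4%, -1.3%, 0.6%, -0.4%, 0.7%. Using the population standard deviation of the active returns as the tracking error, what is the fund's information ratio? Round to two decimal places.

-0.16

r̄ = (-1.9 + 0.8 + 0.4 − 1.3 + 0.6 − 0.4 + 0.7) / 7 = -1.10 / 7 = -0.1571%
Σ(r − r̄)² = (-1.9 − (-0.1571))² + (0.8 − (-0.1571))² + … = 6.9371
σ = √[6.9371 / 7] = 0.9955%
IR = r̄ / tracking error = -0.1571 / 0.9955 = -0.1578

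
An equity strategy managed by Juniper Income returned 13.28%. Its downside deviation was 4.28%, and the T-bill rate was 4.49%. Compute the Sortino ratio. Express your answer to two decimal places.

2.05

Sortino = (Rp − Rf) / σd = (13.28% − 4.49%) / 4.28% = 8.79% / 4.28% = 2.0537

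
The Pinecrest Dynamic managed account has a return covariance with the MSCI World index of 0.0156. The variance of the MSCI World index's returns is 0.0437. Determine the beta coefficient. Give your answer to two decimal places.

β = Cov(Rp, Rm) / Var(Rm) = 0.0156 / 0.0437 = 0.3570

0.36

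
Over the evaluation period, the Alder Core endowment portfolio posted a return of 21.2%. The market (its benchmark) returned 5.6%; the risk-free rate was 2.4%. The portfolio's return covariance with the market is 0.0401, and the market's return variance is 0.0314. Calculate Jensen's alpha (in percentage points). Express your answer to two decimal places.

14.71

β = Cov / Var = 0.0401 / 0.0314 = 1.2771
E[R] = Rf + β(Rm − Rf) = 2.4% + 1.2771 × (5.6% − 2.4%) = 6.4867%
α = Rp − E[R] = 21.2% − 6.4867% = 14.7133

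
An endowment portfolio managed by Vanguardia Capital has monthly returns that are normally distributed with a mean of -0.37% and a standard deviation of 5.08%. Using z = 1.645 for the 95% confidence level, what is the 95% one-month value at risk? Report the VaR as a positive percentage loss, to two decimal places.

8.73

VaR (as % loss) = −(μ − z·σ) = −(-0.37% − 1.645 × 5.08%) = −(-8.7266%) = 8.7266%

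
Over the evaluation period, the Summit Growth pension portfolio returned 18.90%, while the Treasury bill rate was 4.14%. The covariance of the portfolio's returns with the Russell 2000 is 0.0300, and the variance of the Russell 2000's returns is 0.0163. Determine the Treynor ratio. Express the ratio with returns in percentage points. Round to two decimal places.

β = Cov / Var = 0.0300 / 0.0163 = 1.8405
Treynor = (Rp − Rf) / β = (18.90% − 4.14%) / 1.8405 = 14.76 / 1.8405 = 8.0196

8.02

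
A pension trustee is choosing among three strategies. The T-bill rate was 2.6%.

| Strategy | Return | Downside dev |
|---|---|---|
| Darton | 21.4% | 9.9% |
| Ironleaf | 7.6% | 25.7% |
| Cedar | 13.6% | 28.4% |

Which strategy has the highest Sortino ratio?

Darton: Sortino ratio = (21.4% − 2.6%) / 9.9% = 1.899
Ironleaf: Sortino ratio = (7.6% − 2.6%) / 25.7% = 0.195
Cedar: Sortino ratio = (13.6% − 2.6%) / 28.4% = 0.387
Highest: Darton (1.899).

Darton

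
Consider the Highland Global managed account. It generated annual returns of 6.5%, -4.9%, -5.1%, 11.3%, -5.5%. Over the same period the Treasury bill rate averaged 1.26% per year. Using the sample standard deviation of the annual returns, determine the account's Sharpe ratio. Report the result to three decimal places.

Mean return μ = 2.30 / 5 = 0.4600%
Sample std dev = √[249.1520 / 4] = 7.8923%
Sharpe = (μ − rf) / σ = (0.4600 − 1.26) / 7.8923 = -0.8000 / 7.8923 = -0.1014

-0.101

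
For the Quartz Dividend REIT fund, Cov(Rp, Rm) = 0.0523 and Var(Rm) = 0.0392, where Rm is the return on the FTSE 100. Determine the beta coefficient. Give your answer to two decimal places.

β = Cov(Rp, Rm) / Var(Rm) = 0.0523 / 0.0392 = 1.3342

1.33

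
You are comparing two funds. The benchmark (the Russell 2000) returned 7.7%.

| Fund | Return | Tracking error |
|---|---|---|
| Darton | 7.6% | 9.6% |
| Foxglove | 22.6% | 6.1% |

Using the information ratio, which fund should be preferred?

Foxglove

Darton: IR = (7.6% − 7.7%) / 9.6% = -0.010
Foxglove: IR = (22.6% − 7.7%) / 6.1% = 2.443
Highest: Foxglove (2.443).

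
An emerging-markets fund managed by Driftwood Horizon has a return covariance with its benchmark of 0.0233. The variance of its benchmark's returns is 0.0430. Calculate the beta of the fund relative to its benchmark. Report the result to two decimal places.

β = Cov(Rp, Rm) / Var(Rm) = 0.0233 / 0.0430 = 0.5419

0.54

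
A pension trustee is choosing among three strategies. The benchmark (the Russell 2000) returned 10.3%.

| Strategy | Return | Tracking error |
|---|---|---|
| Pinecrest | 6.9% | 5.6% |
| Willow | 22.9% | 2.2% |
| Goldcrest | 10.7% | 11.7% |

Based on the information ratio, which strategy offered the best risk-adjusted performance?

Pinecrest: IR = (6.9% − 10.3%) / 5.6% = -0.607
Willow: IR = (22.9% − 10.3%) / 2.2% = 5.727
Goldcrest: IR = (10.7% − 10.3%) / 11.7% = 0.034
Highest: Willow (5.727).

Willow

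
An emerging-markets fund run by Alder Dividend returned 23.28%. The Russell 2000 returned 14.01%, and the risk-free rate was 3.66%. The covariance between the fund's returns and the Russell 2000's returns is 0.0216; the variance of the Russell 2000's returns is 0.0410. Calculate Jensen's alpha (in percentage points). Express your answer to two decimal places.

14.17

β = Cov / Var = 0.0216 / 0.0410 = 0.5268
E[R] = Rf + β(Rm − Rf) = 3.66% + 0.5268 × (14.01% − 3.66%) = 9.1124%
α = Rp − E[R] = 23.28% − 9.1124% = 14.1676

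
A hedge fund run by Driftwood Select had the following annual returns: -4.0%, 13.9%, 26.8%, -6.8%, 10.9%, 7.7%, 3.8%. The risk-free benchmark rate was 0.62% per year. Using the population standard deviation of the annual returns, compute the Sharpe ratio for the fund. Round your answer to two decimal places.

0.65

r̄ = (-4 + 13.9 + 26.8 − 6.8 + 10.9 + 7.7 + 3.8) / 7 = 7.4714%
Population σ = √[Σ(r − r̄)² / 7] = √[775.4743 / 7] = √110.7820 = 10.5253%
Sharpe = (r̄ − rf) / σ = (7.4714 − 0.62) / 10.5253 = 6.8514 / 10.5253 = 0.6509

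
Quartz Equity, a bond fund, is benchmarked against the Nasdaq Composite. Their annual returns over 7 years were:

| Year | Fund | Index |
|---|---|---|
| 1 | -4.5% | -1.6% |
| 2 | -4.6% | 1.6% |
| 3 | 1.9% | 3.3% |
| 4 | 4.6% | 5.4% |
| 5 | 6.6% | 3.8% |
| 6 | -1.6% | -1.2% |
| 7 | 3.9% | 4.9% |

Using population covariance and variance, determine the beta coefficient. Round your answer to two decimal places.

r̄p = 0.9000%,  r̄m = 2.3143%
Cov = Σ(rp − r̄p)(rm − r̄m) / 7 = 8.9257
Var(rm) = Σ(rm − r̄m)² / 7 = 6.7955
β = Cov / Var = 8.9257 / 6.7955 = 1.3135

1.31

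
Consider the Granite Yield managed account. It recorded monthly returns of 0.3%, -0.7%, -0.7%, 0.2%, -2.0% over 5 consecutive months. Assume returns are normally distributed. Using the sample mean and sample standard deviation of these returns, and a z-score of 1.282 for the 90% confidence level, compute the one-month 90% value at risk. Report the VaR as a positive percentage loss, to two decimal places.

1.77

Mean return r̄ = -2.90 / 5 = -0.5800%
Σ(r − r̄)² = (0.3 − (-0.5800))² + (-0.7 − (-0.5800))² + (-0.7 − (-0.5800))² + … = 3.4280
σ = √[3.4280 / 4] = 0.9257%
VaR = −(r̄ − z·σ) = −(-0.5800 − 1.282 × 0.9257) = −(-1.7667) = 1.7667%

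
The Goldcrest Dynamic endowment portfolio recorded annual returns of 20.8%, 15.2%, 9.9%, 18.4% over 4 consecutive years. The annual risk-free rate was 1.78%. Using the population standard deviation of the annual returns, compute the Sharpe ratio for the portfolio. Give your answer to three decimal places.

3.503

r̄ = (20.8 + 15.2 + 9.9 + 18.4) / 4 = 64.30 / 4 = 16.0750%
Σ(r − r̄)² = 66.6275; population σ = √(66.6275/4) = 4.0813%
Sharpe = (r̄ − rf) / σ = (16.0750 − 1.78) / 4.0813 = 14.2950 / 4.0813 = 3.5026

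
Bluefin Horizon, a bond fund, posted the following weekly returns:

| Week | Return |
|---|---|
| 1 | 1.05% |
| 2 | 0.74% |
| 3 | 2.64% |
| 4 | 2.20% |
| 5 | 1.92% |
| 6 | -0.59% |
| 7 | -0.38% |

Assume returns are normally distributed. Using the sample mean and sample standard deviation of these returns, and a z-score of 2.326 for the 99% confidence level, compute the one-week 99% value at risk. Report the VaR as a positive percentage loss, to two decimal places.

μ = (1.05 + 0.74 + 2.64 + 2.2 + 1.92 − 0.59 − 0.38) / 7 = 7.580 / 7 = 1.0829%
Σ(r − μ)² = 9.4305; sample σ = √(9.4305/6) = 1.2537%
VaR = −(μ − z·σ) = −(1.0829 − 2.326 × 1.2537) = −(-1.8332) = 1.8332%

1.83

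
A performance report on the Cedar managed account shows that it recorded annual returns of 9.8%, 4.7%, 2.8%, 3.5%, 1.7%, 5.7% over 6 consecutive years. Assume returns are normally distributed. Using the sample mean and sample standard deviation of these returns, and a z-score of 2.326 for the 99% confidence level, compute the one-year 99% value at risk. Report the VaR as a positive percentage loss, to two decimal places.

1.97

μ = (9.8 + 4.7 + 2.8 + 3.5 + 1.7 + 5.7) / 6 = 4.7000%
Sample σ = √[Σ(r − μ)² / 5] = √[41.0600 / 5] = √8.2120 = 2.8657%
VaR = −(μ − z·σ) = −(4.7000 − 2.326 × 2.8657) = −(-1.9656) = 1.9656%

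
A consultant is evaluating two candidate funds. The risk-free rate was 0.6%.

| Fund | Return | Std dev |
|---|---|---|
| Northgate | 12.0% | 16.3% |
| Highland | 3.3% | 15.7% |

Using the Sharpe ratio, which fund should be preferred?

Northgate

Northgate: Sharpe ratio = (12.0% − 0.6%) / 16.3% = 0.699
Highland: Sharpe ratio = (3.3% − 0.6%) / 15.7% = 0.172
Highest: Northgate (0.699).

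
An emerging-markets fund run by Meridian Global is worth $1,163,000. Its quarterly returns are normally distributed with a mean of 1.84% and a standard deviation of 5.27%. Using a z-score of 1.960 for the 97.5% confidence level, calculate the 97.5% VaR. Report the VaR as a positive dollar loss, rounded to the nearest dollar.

Return at the 97.5% tail: μ − z·σ = 1.84% − 1.960 × 5.27% = 1.84 − 10.3292 = -8.4892%
VaR = −(-8.4892%) × $1,163,000 = 8.4892% × $1,163,000 = $98,729

$98,729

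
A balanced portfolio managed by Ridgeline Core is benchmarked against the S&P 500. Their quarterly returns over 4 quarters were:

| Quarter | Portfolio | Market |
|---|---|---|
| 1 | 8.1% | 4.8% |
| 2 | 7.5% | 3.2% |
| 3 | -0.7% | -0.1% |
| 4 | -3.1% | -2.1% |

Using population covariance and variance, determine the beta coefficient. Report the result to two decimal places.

1.79

r̄p = 2.9500%,  r̄m = 1.4500%
Cov = Σ(rp − r̄p)(rm − r̄m) / 4 = 13.0875
Var(rm) = Σ(rm − r̄m)² / 4 = 7.3225
β = Cov / Var = 13.0875 / 7.3225 = 1.7873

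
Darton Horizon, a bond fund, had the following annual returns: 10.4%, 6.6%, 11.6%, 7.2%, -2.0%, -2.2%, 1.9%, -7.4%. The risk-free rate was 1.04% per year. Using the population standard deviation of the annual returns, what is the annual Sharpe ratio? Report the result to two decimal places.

0.35

μ = (10.4 + 6.6 + 11.6 + 7.2 − 2 − 2.2 + 1.9 − 7.4) / 8 = 26.10 / 8 = 3.2625%
Population std dev = √[320.1788 / 8] = 6.3263%
Sharpe = (μ − rf) / σ = (3.2625 − 1.04) / 6.3263 = 2.2225 / 6.3263 = 0.3513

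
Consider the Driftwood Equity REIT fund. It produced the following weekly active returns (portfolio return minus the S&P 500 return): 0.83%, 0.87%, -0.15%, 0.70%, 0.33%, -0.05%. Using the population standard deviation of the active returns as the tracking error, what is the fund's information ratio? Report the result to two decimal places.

r̄ = (0.83 + 0.87 − 0.15 + 0.7 + 0.33 − 0.05) / 6 = 2.530 / 6 = 0.4217%
Σ(r − r̄)² = 1.0029; population σ = √(1.0029/6) = 0.4088%
IR = r̄ / tracking error = 0.4217 / 0.4088 = 1.0316

1.03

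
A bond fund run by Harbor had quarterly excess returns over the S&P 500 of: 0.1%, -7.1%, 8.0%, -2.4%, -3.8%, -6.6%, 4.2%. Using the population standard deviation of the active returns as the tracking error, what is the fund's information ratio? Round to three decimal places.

r̄ = (0.1 − 7.1 + 8 − 2.4 − 3.8 − 6.6 + 4.2) / 7 = -7.60 / 7 = -1.0857%
Population σ = √[Σ(r − r̄)² / 7] = √[187.5686 / 7] = √26.7955 = 5.1764%
IR = r̄ / tracking error = -1.0857 / 5.1764 = -0.2097

-0.210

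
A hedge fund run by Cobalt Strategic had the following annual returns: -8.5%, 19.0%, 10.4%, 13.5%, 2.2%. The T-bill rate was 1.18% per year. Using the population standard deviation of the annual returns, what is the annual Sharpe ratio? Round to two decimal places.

0.64

r̄ = (-8.5 + 19 + 10.4 + 13.5 + 2.2) / 5 = 7.3200%
Σ(r − r̄)² = 460.5880; population σ = √(460.5880/5) = 9.5978%
Sharpe = (r̄ − rf) / σ = (7.3200 − 1.18) / 9.5978 = 6.1400 / 9.5978 = 0.6397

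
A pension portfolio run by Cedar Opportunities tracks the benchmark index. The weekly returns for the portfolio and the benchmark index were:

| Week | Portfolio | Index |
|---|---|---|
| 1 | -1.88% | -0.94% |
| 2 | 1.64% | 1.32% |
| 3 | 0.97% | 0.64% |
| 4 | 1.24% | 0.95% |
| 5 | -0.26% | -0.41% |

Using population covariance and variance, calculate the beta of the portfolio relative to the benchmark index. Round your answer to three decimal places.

r̄p = 0.3420%,  r̄m = 0.3120%
Cov = Σ(rp − r̄p)(rm − r̄m) / 5 = 1.0608
Var(rm) = Σ(rm − r̄m)² / 5 = 0.7239
β = Cov / Var = 1.0608 / 0.7239 = 1.4654

1.465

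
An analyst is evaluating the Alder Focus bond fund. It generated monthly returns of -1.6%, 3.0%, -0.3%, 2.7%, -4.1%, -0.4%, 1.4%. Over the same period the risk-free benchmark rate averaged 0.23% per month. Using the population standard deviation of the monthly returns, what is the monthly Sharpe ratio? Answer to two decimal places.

-0.06

r̄ = (-1.6 + 3 − 0.3 + 2.7 − 4.1 − 0.4 + 1.4) / 7 = 0.1000%
Σ(r − r̄)² = (-1.6 − 0.1000)² + (3 − 0.1000)² + … = 37.8000
σ = √[37.8000 / 7] = 2.3238%
Sharpe = (r̄ − rf) / σ = (0.1000 − 0.23) / 2.3238 = -0.1300 / 2.3238 = -0.0559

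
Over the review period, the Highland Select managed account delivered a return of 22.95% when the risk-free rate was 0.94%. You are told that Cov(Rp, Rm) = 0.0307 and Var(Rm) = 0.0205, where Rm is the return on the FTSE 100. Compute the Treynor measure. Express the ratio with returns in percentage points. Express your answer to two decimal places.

14.70

β = Cov / Var = 0.0307 / 0.0205 = 1.4976
Treynor = (Rp − Rf) / β = (22.95% − 0.94%) / 1.4976 = 22.01 / 1.4976 = 14.6968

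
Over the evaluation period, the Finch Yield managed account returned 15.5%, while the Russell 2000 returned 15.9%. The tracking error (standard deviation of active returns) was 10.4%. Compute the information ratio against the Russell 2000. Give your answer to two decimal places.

IR = (Rp − Rb) / TE = (15.5% − 15.9%) / 10.4% = -0.40% / 10.4% = -0.0385

-0.04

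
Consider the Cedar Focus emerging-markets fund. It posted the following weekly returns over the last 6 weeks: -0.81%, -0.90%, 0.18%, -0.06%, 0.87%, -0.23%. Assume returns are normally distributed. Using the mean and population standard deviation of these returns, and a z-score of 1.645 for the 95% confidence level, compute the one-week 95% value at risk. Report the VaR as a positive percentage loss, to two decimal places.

Mean return r̄ = -0.950 / 6 = -0.1583%
Σ(r − r̄)² = (-0.81 − (-0.1583))² + (-0.9 − (-0.1583))² + (0.18 − (-0.1583))² + … = 2.1615
σ = √[2.1615 / 6] = 0.6002%
VaR = −(r̄ − z·σ) = −(-0.1583 − 1.645 × 0.6002) = −(-1.1456) = 1.1456%

1.15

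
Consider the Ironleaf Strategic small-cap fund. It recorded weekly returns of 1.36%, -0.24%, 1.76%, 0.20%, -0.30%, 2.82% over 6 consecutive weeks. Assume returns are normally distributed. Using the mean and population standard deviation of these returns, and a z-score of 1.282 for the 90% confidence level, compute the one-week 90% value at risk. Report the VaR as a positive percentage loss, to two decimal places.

0.53

μ = (1.36 − 0.24 + 1.76 + 0.2 − 0.3 + 2.82) / 6 = 5.600 / 6 = 0.9333%
Σ(r − μ)² = (1.36 − 0.9333)² + (-0.24 − 0.9333)² + (1.76 − 0.9333)² + … = 7.8605
σ = √[7.8605 / 6] = 1.1446%
VaR = −(μ − z·σ) = −(0.9333 − 1.282 × 1.1446) = −(-0.5341) = 0.5341%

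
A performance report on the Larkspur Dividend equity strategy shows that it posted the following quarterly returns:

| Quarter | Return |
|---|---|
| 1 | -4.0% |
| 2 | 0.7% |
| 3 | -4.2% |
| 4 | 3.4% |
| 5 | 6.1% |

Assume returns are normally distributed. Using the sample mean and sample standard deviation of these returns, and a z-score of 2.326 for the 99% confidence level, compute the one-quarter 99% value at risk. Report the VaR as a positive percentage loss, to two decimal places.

Mean return r̄ = 2.00 / 5 = 0.4000%
Sample σ = √[Σ(r − r̄)² / 4] = √[82.1000 / 4] = √20.5250 = 4.5305%
VaR = −(r̄ − z·σ) = −(0.4000 − 2.326 × 4.5305) = −(-10.1379) = 10.1379%

10.14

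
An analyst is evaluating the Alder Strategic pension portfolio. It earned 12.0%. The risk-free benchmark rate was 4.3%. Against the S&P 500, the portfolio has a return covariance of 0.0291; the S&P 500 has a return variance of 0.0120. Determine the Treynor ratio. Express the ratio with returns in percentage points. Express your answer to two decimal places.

β = Cov / Var = 0.0291 / 0.0120 = 2.4250
Treynor = (Rp − Rf) / β = (12.0% − 4.3%) / 2.4250 = 7.70 / 2.4250 = 3.1753

3.18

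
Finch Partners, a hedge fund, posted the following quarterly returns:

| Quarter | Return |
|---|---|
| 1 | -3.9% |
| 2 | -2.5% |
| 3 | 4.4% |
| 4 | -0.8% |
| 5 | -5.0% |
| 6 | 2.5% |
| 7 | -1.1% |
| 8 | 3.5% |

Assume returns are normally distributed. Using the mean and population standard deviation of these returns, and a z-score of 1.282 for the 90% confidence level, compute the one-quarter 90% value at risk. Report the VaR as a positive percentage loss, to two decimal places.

r̄ = (-3.9 − 2.5 + 4.4 − 0.8 − 5 + 2.5 − 1.1 + 3.5) / 8 = -2.90 / 8 = -0.3625%
Σ(r − r̄)² = 85.1188; population σ = √(85.1188/8) = 3.2619%
VaR = −(r̄ − z·σ) = −(-0.3625 − 1.282 × 3.2619) = −(-4.5443) = 4.5443%

4.54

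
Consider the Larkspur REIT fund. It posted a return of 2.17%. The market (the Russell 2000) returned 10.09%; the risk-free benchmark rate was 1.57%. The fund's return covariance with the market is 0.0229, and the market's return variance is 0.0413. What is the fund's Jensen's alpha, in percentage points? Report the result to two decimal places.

β = Cov / Var = 0.0229 / 0.0413 = 0.5545
E[R] = Rf + β(Rm − Rf) = 1.57% + 0.5545 × (10.09% − 1.57%) = 6.2943%
α = Rp − E[R] = 2.17% − 6.2943% = -4.1243

-4.12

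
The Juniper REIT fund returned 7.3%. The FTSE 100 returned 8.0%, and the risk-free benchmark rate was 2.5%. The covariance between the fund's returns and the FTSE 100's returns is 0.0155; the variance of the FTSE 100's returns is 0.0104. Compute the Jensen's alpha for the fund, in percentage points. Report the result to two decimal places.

β = Cov / Var = 0.0155 / 0.0104 = 1.4904
E[R] = Rf + β(Rm − Rf) = 2.5% + 1.4904 × (8.0% − 2.5%) = 10.6972%
α = Rp − E[R] = 7.3% − 10.6972% = -3.3972

-3.40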